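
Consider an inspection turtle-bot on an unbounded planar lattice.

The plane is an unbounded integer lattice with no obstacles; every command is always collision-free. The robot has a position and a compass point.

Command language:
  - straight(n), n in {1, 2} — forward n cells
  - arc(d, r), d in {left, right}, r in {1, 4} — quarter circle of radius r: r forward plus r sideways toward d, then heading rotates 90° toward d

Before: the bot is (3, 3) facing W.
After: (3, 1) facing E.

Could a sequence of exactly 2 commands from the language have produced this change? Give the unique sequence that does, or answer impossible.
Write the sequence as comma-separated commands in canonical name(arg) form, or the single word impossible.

arc(left, 1), arc(left, 1)

key: position moved to (3,1) AND the heading swung to E — translation plus rotation needed
initial: (3, 3) facing W
1. arc(left, 1) → (2, 2) facing S
2. arc(left, 1) → (3, 1) facing E
all 36 alternatives checked — unique.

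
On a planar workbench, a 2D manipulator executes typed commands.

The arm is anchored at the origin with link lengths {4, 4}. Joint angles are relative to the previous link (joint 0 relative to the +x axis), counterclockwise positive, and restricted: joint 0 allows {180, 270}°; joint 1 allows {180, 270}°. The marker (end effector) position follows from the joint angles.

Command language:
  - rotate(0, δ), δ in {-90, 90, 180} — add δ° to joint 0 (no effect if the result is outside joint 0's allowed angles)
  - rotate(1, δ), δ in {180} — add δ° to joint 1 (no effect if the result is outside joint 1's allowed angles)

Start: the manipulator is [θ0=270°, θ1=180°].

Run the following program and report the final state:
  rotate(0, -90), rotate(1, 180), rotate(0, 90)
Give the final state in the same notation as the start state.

initial: [θ0=270°, θ1=180°]
[1] after rotate(0, -90): [θ0=180°, θ1=180°]
[2] after rotate(1, 180): [θ0=180°, θ1=180°]
[3] after rotate(0, 90): [θ0=270°, θ1=180°]

[θ0=270°, θ1=180°]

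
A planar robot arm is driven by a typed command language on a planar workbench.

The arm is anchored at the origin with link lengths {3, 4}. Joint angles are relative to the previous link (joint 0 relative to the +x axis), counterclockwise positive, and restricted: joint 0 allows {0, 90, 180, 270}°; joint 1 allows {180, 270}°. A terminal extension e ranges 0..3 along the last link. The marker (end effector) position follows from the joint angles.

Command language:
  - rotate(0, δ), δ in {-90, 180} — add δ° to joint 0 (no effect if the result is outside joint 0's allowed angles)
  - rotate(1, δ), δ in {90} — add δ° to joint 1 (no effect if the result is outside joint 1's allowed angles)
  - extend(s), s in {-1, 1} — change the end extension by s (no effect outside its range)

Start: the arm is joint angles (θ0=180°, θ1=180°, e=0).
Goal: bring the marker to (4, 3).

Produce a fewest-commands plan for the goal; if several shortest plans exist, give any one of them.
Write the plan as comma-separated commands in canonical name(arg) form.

start: joint angles (θ0=180°, θ1=180°, e=0)
1. rotate(1, 90) → joint angles (θ0=180°, θ1=270°, e=0)
2. rotate(0, -90) → joint angles (θ0=90°, θ1=270°, e=0)
no 1-step plan works, so 2 is optimal.

rotate(1, 90), rotate(0, -90)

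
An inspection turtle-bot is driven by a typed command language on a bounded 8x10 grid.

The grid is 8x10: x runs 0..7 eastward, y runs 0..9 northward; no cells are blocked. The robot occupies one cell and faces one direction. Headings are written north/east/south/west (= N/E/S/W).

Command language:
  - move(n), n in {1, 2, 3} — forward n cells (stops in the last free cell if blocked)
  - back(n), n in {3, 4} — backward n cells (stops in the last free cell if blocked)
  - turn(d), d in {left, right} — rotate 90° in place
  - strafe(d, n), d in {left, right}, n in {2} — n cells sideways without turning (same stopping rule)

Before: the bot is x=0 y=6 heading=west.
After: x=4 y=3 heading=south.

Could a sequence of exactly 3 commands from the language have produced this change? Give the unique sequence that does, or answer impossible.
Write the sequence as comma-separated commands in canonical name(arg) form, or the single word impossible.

back(4), turn(left), move(3)

key: order matters: swapping back(4) and move(3) lands elsewhere
start: x=0 y=6 heading=west
1. back(4) → x=4 y=6 heading=west
2. turn(left) → x=4 y=6 heading=south
3. move(3) → x=4 y=3 heading=south
all 729 alternatives checked — unique.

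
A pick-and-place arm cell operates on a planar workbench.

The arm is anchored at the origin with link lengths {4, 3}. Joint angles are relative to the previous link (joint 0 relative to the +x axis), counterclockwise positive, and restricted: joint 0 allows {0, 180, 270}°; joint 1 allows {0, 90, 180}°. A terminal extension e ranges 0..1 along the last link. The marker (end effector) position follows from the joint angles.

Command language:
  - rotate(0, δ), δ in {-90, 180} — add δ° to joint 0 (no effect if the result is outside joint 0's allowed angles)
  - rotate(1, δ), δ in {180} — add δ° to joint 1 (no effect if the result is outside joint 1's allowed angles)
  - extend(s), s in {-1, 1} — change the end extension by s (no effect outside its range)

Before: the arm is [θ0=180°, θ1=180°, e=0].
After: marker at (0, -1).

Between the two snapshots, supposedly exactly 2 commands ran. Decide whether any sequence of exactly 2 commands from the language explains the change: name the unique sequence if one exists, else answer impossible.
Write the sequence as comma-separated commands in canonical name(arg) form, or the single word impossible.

rotate(0, 180), rotate(0, -90)

key: order matters: swapping rotate(0, 180) and rotate(0, -90) lands elsewhere
initial: [θ0=180°, θ1=180°, e=0]
[1] after rotate(0, 180): [θ0=0°, θ1=180°, e=0]
[2] after rotate(0, -90): [θ0=270°, θ1=180°, e=0]
all 25 alternatives checked — unique.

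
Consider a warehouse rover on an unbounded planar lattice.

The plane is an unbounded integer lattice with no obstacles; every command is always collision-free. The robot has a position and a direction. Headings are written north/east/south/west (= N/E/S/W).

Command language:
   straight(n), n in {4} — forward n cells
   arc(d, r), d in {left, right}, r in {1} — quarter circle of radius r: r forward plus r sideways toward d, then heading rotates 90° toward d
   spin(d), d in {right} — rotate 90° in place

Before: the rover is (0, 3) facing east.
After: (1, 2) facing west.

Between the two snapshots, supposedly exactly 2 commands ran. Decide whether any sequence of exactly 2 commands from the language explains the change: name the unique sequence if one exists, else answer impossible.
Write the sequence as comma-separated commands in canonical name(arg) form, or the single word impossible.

key: running spin(right) before arc(right, 1) would end elsewhere — order is forced
from: (0, 3) facing east
1. arc(right, 1) → (1, 2) facing south
2. spin(right) → (1, 2) facing west
no rival 2-sequence matches.

arc(right, 1), spin(right)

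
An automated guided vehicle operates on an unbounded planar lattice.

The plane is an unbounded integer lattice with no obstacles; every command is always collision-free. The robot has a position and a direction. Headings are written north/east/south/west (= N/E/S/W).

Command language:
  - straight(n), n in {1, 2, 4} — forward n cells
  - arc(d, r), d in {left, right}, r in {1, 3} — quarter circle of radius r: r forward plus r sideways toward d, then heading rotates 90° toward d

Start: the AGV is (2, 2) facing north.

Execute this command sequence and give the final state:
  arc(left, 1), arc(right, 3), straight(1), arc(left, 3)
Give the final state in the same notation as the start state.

start: (2, 2) facing north
[1] after arc(left, 1): (1, 3) facing west
[2] after arc(right, 3): (-2, 6) facing north
[3] after straight(1): (-2, 7) facing north
[4] after arc(left, 3): (-5, 10) facing west

(-5, 10) facing west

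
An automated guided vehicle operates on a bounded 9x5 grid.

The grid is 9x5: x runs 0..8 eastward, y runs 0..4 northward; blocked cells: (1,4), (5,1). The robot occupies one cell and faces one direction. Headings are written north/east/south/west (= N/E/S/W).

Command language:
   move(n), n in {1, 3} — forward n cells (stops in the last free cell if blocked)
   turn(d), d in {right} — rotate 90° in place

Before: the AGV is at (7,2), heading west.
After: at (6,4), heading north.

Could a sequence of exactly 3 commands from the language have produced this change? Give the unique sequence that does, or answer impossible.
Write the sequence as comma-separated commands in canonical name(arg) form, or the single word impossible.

move(1), turn(right), move(3)

key: position moved to (6,4) AND the heading swung to N — translation plus rotation needed
t0: at (7,2), heading west
t=1 move(1) ⇒ at (6,2), heading west
t=2 turn(right) ⇒ at (6,2), heading north
t=3 move(3) ⇒ at (6,4), heading north
all 27 alternatives checked — unique.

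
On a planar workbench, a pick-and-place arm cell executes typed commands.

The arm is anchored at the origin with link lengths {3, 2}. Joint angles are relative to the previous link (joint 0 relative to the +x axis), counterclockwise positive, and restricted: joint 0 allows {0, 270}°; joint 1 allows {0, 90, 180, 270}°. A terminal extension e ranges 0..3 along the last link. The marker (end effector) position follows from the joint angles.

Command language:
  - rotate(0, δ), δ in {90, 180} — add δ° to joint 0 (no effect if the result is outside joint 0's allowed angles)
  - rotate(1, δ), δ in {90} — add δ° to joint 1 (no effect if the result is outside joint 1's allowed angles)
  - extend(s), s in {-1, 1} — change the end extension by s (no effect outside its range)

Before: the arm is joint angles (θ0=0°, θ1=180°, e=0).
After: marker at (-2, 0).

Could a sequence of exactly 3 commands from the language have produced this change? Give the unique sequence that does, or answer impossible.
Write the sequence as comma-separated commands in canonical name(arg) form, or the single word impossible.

extend(1), extend(1), extend(1)

begin: joint angles (θ0=0°, θ1=180°, e=0)
t=1 extend(1) ⇒ joint angles (θ0=0°, θ1=180°, e=1)
t=2 extend(1) ⇒ joint angles (θ0=0°, θ1=180°, e=2)
t=3 extend(1) ⇒ joint angles (θ0=0°, θ1=180°, e=3)
uniquely the one of 125 3-step routes that fits.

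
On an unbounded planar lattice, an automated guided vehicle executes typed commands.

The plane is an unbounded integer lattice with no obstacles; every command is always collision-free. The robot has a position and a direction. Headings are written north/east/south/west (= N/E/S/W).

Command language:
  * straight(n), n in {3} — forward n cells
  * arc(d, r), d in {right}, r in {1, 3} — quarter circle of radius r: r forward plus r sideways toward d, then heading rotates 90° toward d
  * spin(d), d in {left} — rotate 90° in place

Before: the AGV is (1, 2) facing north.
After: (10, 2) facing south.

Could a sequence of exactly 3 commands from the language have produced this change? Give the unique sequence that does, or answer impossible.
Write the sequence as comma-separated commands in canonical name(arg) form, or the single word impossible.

key: position moved to (10,2) AND the heading swung to S — translation plus rotation needed
t0: (1, 2) facing north
t=1 arc(right, 3) ⇒ (4, 5) facing east
t=2 straight(3) ⇒ (7, 5) facing east
t=3 arc(right, 3) ⇒ (10, 2) facing south
no rival 3-sequence matches.

arc(right, 3), straight(3), arc(right, 3)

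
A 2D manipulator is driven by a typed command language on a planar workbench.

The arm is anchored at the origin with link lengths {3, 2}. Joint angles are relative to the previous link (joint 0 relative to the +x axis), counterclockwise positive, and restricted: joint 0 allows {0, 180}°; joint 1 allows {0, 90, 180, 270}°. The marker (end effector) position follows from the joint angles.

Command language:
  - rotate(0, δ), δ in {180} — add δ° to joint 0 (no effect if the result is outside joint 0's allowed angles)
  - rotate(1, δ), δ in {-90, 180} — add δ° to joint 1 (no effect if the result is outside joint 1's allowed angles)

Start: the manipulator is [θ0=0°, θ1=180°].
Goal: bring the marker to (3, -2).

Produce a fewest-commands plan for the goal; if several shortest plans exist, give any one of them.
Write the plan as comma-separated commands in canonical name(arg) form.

begin: [θ0=0°, θ1=180°]
t=1 rotate(1, -90) ⇒ [θ0=0°, θ1=90°]
t=2 rotate(1, 180) ⇒ [θ0=0°, θ1=270°]
minimal: 2 command(s), checked below 2.

rotate(1, -90), rotate(1, 180)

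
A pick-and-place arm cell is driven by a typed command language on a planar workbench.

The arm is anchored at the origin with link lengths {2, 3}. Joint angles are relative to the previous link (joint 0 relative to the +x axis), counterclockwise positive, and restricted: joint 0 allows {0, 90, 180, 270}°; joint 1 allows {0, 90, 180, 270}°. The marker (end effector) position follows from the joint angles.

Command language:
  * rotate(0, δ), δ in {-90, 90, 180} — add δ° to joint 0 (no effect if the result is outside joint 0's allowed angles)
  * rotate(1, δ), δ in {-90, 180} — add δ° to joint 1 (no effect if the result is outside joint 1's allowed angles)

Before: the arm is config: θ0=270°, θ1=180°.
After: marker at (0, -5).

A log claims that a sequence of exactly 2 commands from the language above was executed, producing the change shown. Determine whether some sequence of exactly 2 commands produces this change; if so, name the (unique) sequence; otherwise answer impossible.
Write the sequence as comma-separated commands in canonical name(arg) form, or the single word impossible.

begin: config: θ0=270°, θ1=180°
t=1 rotate(1, -90) ⇒ config: θ0=270°, θ1=90°
t=2 rotate(1, -90) ⇒ config: θ0=270°, θ1=0°
all 25 alternatives checked — unique.

rotate(1, -90), rotate(1, -90)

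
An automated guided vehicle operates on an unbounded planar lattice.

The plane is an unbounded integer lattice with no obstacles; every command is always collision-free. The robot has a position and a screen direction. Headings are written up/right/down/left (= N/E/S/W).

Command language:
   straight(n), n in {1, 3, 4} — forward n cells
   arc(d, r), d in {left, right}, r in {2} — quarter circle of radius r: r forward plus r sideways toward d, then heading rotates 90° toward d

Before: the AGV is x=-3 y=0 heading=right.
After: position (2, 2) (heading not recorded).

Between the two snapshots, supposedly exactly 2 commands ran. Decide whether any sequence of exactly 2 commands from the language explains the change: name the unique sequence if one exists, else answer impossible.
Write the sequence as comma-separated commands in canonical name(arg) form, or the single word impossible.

straight(3), arc(left, 2)

key: running arc(left, 2) before straight(3) would end elsewhere — order is forced
t0: x=-3 y=0 heading=right
1. straight(3) → x=0 y=0 heading=right
2. arc(left, 2) → x=2 y=2 heading=up
no other 2-command option fits: unique.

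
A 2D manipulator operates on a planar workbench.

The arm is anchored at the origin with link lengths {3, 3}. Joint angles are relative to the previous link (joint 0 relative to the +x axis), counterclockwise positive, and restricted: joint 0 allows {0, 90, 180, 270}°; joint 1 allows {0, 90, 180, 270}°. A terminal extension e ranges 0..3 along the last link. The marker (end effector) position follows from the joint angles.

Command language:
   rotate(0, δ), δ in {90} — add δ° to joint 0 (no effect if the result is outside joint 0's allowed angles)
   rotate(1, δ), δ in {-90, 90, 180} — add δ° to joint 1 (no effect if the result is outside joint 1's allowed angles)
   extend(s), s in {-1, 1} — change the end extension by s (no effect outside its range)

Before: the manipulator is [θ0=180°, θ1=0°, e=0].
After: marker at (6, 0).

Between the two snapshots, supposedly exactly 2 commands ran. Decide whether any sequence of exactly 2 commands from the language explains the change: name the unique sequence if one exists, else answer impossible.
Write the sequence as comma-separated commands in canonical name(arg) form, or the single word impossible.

start: [θ0=180°, θ1=0°, e=0]
[1] after rotate(0, 90): [θ0=270°, θ1=0°, e=0]
[2] after rotate(0, 90): [θ0=0°, θ1=0°, e=0]
no rival 2-sequence matches.

rotate(0, 90), rotate(0, 90)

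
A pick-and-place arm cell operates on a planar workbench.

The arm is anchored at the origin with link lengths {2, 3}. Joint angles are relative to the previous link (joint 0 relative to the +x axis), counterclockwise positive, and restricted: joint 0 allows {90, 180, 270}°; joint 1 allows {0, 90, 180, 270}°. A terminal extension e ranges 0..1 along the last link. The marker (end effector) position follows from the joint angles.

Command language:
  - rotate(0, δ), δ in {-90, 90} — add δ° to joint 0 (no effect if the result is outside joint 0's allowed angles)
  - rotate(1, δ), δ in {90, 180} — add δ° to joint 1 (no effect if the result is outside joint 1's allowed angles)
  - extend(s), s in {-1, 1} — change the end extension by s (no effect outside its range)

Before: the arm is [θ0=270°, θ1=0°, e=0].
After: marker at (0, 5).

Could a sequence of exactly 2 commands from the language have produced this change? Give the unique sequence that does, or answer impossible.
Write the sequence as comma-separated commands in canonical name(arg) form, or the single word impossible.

rotate(0, -90), rotate(0, -90)

start: [θ0=270°, θ1=0°, e=0]
1. rotate(0, -90) → [θ0=180°, θ1=0°, e=0]
2. rotate(0, -90) → [θ0=90°, θ1=0°, e=0]
all 36 alternatives checked — unique.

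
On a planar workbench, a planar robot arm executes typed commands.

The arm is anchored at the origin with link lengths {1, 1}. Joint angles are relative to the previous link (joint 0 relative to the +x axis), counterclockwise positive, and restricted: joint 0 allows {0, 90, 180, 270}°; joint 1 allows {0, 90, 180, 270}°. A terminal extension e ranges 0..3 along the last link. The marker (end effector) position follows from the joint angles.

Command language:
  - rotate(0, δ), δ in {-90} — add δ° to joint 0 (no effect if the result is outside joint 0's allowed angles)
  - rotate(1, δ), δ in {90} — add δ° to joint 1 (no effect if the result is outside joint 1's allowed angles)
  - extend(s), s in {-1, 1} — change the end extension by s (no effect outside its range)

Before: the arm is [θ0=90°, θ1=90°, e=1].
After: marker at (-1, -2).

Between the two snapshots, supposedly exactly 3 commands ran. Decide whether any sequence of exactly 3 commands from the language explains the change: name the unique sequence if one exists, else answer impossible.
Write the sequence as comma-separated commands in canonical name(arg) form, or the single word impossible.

rotate(0, -90), rotate(0, -90), rotate(0, -90)

t0: [θ0=90°, θ1=90°, e=1]
t=1 rotate(0, -90) ⇒ [θ0=0°, θ1=90°, e=1]
t=2 rotate(0, -90) ⇒ [θ0=270°, θ1=90°, e=1]
t=3 rotate(0, -90) ⇒ [θ0=180°, θ1=90°, e=1]
uniquely the one of 64 3-step routes that fits.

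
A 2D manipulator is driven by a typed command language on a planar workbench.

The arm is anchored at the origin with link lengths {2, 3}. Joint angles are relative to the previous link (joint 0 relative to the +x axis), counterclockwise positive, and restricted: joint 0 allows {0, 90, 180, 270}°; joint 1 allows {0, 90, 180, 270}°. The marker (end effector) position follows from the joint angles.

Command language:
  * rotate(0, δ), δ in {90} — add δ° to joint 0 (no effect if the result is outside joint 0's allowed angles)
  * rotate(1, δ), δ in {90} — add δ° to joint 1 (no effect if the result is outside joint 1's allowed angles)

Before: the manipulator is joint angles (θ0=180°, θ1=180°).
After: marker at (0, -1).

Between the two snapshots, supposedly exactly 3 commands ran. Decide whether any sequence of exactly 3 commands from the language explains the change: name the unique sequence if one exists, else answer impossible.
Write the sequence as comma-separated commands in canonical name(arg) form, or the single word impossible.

start: joint angles (θ0=180°, θ1=180°)
t=1 rotate(0, 90) ⇒ joint angles (θ0=270°, θ1=180°)
t=2 rotate(0, 90) ⇒ joint angles (θ0=0°, θ1=180°)
t=3 rotate(0, 90) ⇒ joint angles (θ0=90°, θ1=180°)
uniquely the one of 8 3-step routes that fits.

rotate(0, 90), rotate(0, 90), rotate(0, 90)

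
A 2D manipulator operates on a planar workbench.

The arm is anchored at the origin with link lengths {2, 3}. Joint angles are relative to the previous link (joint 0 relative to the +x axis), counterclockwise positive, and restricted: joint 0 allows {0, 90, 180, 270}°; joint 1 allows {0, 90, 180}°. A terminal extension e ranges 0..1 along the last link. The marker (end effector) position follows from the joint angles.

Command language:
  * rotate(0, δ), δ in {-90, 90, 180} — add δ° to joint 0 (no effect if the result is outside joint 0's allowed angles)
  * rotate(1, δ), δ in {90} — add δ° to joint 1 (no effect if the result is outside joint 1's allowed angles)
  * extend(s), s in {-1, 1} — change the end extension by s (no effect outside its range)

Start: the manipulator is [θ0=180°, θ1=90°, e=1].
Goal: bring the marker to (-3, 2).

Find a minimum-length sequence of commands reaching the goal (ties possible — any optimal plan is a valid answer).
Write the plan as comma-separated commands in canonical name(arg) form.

initial: [θ0=180°, θ1=90°, e=1]
t=1 extend(-1) ⇒ [θ0=180°, θ1=90°, e=0]
t=2 rotate(0, -90) ⇒ [θ0=90°, θ1=90°, e=0]
nothing shorter than 2 reaches the goal.

extend(-1), rotate(0, -90)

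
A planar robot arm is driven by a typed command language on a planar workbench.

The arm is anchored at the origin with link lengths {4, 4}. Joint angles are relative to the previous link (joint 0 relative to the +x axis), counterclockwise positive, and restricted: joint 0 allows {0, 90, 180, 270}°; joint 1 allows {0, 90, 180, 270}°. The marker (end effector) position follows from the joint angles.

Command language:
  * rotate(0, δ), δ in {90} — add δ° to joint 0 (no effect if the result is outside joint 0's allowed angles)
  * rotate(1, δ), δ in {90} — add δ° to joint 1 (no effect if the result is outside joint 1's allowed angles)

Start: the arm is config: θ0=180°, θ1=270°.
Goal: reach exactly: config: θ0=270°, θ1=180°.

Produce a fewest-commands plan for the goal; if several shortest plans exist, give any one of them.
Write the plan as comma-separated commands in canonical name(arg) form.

begin: config: θ0=180°, θ1=270°
[1] after rotate(1, 90): config: θ0=180°, θ1=0°
[2] after rotate(1, 90): config: θ0=180°, θ1=90°
[3] after rotate(1, 90): config: θ0=180°, θ1=180°
[4] after rotate(0, 90): config: θ0=270°, θ1=180°
nothing shorter than 4 reaches the goal.

rotate(1, 90), rotate(1, 90), rotate(1, 90), rotate(0, 90)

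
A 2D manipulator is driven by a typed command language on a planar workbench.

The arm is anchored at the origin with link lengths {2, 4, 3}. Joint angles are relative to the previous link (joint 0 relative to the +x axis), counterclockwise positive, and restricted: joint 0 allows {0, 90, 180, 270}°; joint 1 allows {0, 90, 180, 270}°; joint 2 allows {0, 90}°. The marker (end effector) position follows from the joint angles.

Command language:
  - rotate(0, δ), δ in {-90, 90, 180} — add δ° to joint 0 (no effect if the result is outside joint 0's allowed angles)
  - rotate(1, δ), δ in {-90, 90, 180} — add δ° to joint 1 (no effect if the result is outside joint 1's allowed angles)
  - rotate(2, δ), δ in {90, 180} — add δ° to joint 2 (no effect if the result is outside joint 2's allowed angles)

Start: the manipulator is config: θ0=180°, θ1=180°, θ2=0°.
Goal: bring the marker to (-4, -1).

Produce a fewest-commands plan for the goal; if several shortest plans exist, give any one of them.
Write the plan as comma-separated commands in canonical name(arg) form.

rotate(2, 90), rotate(1, -90), rotate(0, -90)

begin: config: θ0=180°, θ1=180°, θ2=0°
1. rotate(2, 90) → config: θ0=180°, θ1=180°, θ2=90°
2. rotate(1, -90) → config: θ0=180°, θ1=90°, θ2=90°
3. rotate(0, -90) → config: θ0=90°, θ1=90°, θ2=90°
shorter routes all fall short; 3 is best.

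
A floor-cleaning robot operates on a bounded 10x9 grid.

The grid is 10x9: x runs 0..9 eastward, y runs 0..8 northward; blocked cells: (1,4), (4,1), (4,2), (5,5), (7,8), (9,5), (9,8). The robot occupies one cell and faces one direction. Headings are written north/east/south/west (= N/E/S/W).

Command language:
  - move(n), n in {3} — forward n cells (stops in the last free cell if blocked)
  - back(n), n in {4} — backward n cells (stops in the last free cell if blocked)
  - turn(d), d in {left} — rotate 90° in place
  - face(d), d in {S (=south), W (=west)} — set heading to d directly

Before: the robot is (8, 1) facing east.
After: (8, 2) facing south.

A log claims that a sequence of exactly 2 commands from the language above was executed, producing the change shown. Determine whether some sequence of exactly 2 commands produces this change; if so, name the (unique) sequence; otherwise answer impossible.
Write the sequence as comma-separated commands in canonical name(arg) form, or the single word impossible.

all 25 sequences checked — none match.

impossible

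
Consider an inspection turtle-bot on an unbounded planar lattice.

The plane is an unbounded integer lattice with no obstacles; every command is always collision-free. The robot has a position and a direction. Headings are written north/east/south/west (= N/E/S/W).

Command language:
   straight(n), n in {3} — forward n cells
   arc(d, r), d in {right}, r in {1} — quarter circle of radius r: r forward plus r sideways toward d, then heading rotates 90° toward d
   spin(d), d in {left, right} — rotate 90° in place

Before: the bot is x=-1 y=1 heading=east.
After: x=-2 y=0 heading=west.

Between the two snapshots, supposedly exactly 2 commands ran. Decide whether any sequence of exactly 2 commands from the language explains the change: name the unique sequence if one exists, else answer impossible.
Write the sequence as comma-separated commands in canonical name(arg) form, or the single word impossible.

spin(right), arc(right, 1)

key: position moved to (-2,0) AND the heading swung to W — translation plus rotation needed
t0: x=-1 y=1 heading=east
step 1 (spin(right)): x=-1 y=1 heading=south
step 2 (arc(right, 1)): x=-2 y=0 heading=west
uniquely the one of 16 2-step routes that fits.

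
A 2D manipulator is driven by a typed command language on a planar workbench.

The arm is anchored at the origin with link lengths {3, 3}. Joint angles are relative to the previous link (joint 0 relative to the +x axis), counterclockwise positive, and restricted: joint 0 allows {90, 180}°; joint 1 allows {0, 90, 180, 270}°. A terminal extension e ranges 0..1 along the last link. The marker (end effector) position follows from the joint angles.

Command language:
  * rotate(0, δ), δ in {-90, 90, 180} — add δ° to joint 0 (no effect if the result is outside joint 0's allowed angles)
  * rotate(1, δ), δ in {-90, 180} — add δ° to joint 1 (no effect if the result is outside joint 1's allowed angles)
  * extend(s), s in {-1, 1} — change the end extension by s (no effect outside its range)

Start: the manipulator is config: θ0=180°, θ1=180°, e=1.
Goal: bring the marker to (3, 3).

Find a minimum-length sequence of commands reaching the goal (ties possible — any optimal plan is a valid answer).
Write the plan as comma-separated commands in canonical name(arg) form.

rotate(1, -90), rotate(0, -90), rotate(1, 180), extend(-1)

begin: config: θ0=180°, θ1=180°, e=1
[1] after rotate(1, -90): config: θ0=180°, θ1=90°, e=1
[2] after rotate(0, -90): config: θ0=90°, θ1=90°, e=1
[3] after rotate(1, 180): config: θ0=90°, θ1=270°, e=1
[4] after extend(-1): config: θ0=90°, θ1=270°, e=0
shorter routes all fall short; 4 is best.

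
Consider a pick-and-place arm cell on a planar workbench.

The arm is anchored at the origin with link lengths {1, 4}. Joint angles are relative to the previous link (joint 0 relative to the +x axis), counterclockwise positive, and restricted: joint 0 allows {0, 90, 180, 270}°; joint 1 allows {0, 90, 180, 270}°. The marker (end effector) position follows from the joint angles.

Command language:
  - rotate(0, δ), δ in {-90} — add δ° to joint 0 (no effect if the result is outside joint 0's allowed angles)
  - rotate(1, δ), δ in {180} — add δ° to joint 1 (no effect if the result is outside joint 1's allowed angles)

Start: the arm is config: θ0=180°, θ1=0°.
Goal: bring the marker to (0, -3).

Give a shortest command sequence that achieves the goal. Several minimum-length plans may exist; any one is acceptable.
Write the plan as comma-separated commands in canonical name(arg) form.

rotate(0, -90), rotate(1, 180)

start: config: θ0=180°, θ1=0°
1. rotate(0, -90) → config: θ0=90°, θ1=0°
2. rotate(1, 180) → config: θ0=90°, θ1=180°
nothing shorter than 2 reaches the goal.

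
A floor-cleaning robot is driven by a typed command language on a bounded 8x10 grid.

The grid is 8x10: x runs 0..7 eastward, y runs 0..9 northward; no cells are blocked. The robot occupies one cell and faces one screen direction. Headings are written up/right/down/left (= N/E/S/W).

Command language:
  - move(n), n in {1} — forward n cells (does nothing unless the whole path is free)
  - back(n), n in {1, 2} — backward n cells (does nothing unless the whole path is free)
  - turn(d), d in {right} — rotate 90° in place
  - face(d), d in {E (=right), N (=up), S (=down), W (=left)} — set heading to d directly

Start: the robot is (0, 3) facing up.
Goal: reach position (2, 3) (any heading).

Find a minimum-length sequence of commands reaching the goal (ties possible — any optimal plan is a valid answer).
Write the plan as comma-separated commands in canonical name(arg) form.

face(W), back(2)

initial: (0, 3) facing up
[1] after face(W): (0, 3) facing left
[2] after back(2): (2, 3) facing left
shorter routes all fall short; 2 is best.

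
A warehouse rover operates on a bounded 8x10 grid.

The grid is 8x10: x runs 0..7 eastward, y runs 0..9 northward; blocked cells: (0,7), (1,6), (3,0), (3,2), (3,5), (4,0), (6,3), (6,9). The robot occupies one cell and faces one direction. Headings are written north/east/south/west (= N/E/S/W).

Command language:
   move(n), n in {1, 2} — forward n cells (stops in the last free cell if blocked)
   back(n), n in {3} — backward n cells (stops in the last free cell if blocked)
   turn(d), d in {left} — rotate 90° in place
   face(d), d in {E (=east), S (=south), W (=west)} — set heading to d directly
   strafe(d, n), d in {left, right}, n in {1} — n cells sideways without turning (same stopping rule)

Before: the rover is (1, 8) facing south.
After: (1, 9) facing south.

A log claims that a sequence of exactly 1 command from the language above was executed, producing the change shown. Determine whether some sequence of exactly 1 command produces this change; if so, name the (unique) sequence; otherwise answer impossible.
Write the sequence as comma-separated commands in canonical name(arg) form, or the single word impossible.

key: still facing S — the one step turns nothing
t0: (1, 8) facing south
1. back(3) → (1, 9) facing south
no other 1-command option fits: unique.

back(3)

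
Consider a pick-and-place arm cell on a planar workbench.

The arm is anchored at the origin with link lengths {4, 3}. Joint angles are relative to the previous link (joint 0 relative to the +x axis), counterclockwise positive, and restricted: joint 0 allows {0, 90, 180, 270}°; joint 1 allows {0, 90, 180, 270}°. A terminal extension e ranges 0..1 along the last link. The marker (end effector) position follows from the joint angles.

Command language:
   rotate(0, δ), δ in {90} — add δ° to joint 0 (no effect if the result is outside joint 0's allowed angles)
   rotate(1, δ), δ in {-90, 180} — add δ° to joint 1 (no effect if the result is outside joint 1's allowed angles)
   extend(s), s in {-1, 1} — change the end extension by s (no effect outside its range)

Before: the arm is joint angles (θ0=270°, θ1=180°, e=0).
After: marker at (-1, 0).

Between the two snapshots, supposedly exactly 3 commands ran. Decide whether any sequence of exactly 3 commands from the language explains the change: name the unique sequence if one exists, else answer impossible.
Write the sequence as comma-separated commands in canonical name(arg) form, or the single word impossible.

rotate(0, 90), rotate(0, 90), rotate(0, 90)

start: joint angles (θ0=270°, θ1=180°, e=0)
1. rotate(0, 90) → joint angles (θ0=0°, θ1=180°, e=0)
2. rotate(0, 90) → joint angles (θ0=90°, θ1=180°, e=0)
3. rotate(0, 90) → joint angles (θ0=180°, θ1=180°, e=0)
no rival 3-sequence matches.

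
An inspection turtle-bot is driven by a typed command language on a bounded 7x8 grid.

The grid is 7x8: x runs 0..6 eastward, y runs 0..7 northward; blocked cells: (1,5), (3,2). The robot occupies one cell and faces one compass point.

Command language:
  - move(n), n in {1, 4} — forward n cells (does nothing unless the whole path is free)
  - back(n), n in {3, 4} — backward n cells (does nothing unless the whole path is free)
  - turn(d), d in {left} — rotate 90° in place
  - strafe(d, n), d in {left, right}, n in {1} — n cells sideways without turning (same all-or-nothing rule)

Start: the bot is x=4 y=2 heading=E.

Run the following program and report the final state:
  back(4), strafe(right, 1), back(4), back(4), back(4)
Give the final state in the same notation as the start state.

x=0 y=1 heading=E

begin: x=4 y=2 heading=E
step 1 (back(4)): x=4 y=2 heading=E
step 2 (strafe(right, 1)): x=4 y=1 heading=E
step 3 (back(4)): x=0 y=1 heading=E
step 4 (back(4)): x=0 y=1 heading=E
step 5 (back(4)): x=0 y=1 heading=E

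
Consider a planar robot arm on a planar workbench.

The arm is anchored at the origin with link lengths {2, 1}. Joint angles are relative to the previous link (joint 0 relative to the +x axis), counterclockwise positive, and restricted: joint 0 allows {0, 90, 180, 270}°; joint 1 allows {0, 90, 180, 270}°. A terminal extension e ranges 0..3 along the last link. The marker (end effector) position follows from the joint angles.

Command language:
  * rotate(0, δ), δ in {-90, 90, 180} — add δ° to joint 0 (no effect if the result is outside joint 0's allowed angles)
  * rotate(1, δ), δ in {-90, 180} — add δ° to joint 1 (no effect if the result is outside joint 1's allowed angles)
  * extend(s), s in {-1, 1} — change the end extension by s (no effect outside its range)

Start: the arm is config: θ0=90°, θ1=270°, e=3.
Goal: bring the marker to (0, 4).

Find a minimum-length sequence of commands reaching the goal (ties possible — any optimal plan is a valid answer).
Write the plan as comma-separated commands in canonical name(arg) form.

rotate(1, -90), rotate(1, 180), extend(-1), extend(-1)

from: config: θ0=90°, θ1=270°, e=3
[1] after rotate(1, -90): config: θ0=90°, θ1=180°, e=3
[2] after rotate(1, 180): config: θ0=90°, θ1=0°, e=3
[3] after extend(-1): config: θ0=90°, θ1=0°, e=2
[4] after extend(-1): config: θ0=90°, θ1=0°, e=1
minimal: 4 command(s), checked below 4.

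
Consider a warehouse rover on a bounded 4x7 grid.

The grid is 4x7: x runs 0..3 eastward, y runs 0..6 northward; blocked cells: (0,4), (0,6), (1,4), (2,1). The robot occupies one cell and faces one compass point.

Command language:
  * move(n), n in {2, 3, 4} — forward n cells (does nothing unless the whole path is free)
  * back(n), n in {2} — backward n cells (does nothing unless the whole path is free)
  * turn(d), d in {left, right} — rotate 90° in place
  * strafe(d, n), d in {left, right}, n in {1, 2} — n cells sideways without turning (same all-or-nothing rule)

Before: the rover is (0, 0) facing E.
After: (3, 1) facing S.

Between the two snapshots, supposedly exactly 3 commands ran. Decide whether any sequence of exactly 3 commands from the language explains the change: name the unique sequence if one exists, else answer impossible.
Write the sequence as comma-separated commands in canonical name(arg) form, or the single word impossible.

move(3), strafe(left, 1), turn(right)

key: cell and facing (now S) both changed — the 3 commands mix motion and turning
start: (0, 0) facing E
[1] after move(3): (3, 0) facing E
[2] after strafe(left, 1): (3, 1) facing E
[3] after turn(right): (3, 1) facing S
all 1000 alternatives checked — unique.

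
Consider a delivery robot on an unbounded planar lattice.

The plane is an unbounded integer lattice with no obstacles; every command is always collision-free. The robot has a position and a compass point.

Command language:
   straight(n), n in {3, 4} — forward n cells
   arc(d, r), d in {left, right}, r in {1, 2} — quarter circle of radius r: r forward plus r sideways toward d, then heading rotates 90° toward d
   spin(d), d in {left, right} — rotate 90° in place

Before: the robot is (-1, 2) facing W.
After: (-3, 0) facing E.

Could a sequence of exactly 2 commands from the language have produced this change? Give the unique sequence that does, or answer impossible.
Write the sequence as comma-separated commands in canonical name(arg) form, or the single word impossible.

arc(left, 2), spin(left)

key: order matters: swapping arc(left, 2) and spin(left) lands elsewhere
t0: (-1, 2) facing W
1. arc(left, 2) → (-3, 0) facing S
2. spin(left) → (-3, 0) facing E
no rival 2-sequence matches.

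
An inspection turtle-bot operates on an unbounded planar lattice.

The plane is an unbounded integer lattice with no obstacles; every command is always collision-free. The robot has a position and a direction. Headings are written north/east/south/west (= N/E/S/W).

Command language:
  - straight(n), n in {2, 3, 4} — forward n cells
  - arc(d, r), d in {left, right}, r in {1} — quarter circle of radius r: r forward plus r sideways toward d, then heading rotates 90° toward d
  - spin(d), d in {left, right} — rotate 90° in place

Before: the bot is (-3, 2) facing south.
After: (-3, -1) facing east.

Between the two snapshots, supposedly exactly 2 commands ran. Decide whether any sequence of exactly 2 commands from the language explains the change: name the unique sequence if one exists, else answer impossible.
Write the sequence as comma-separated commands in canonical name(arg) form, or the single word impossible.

straight(3), spin(left)

key: running spin(left) before straight(3) would end elsewhere — order is forced
start: (-3, 2) facing south
t=1 straight(3) ⇒ (-3, -1) facing south
t=2 spin(left) ⇒ (-3, -1) facing east
no rival 2-sequence matches.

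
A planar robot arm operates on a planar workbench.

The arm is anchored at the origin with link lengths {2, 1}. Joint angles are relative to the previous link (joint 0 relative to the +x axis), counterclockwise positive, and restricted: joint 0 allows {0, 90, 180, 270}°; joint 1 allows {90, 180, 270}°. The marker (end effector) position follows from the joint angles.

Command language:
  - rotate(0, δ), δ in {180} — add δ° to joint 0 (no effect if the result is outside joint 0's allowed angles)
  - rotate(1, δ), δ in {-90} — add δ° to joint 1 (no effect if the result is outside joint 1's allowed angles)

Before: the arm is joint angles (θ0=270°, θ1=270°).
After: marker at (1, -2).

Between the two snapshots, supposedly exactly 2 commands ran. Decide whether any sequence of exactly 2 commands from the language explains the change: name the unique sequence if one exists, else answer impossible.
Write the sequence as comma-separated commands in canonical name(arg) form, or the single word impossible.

rotate(1, -90), rotate(1, -90)

from: joint angles (θ0=270°, θ1=270°)
step 1 (rotate(1, -90)): joint angles (θ0=270°, θ1=180°)
step 2 (rotate(1, -90)): joint angles (θ0=270°, θ1=90°)
no rival 2-sequence matches.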